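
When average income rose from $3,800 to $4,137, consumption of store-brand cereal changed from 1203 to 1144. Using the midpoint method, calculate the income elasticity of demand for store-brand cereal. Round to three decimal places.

-0.592

%ΔQ = (1144 − 1203)/[(1203+1144)/2] = -59/1173.5 ≈ -0.0503.
%ΔM = (4,137 − 3,800)/[(3,800+4,137)/2] = 337/3968.5 ≈ 0.0849.
E_I = %ΔQ/%ΔM ≈ -0.592.
E_I < 0: inferior good.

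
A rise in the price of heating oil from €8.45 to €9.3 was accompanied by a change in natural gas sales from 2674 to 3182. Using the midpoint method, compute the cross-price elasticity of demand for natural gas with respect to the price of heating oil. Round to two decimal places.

%ΔQ_x = (3182 − 2674)/[(2674+3182)/2] = 508/2928 ≈ 0.1735.
%ΔP_y = (9.3 − 8.45)/[(8.45+9.3)/2] ≈ 0.0958.
E_xy = 0.1735/0.0958 ≈ 1.81.
E_xy > 0, so natural gas and heating oil are substitutes.

1.81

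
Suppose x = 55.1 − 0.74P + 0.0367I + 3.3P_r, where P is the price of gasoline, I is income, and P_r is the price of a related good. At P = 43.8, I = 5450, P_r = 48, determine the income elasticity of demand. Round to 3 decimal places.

x = 55.1 − 0.74(43.8) + 0.0367(5450) + 3.3(48) = 55.1 − 32.412 + 200.015 + 158.4 = 381.103.
∂x/∂I = +0.0367, so E_I = 0.0367·(5450/381.103) ≈ 0.525.
E_I ∈ (0,1): normal good (necessity).

0.525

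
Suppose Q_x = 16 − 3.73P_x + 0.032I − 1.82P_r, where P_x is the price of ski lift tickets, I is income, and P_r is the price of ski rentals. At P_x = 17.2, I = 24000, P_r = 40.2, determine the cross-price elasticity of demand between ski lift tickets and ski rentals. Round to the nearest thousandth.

Q_x = 16 − 3.73(17.2) + 0.032(24000) − 1.82(40.2) = 16 − 64.156 + 768 − 73.164 = 646.68.
∂Q_x/∂P_r = −1.82, so E_xy = -1.82·(40.2/646.68) ≈ -0.113.
E_xy < 0: the goods are complements.

-0.113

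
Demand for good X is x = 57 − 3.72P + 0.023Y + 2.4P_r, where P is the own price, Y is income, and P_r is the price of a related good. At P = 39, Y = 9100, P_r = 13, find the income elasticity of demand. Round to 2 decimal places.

x = 57 − 3.72(39) + 0.023(9100) + 2.4(13) = 57 − 145.08 + 209.3 + 31.2 = 152.42.
∂x/∂Y = +0.023, so E_I = 0.023·(9100/152.42) ≈ 1.37.
E_I > 1: normal good (luxury).

1.37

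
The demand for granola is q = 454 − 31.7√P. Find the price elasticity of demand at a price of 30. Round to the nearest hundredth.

At P = 30, q = 280.3719.
dq/dP = −31.7/(2√P) = −31.7/(2·5.4772).
Point elasticity E = (dq/dP)·(P/q) = -2.8938 × 30/280.3719 ≈ -0.31.
|E| < 1, so demand is inelastic at this price.

-0.31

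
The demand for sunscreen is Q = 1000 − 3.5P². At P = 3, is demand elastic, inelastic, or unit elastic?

inelastic

At P = 3, Q = 968.5.
dQ/dP = −2·3.5·P = −21.
Point elasticity E = (dQ/dP)·(P/Q) = -21 × 3/968.5 ≈ -0.065.
|E| ≈ 0.065 < 1, so demand is inelastic.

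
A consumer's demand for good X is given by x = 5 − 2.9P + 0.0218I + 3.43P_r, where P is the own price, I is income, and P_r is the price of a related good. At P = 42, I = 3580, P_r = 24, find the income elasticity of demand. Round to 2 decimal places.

At the given point, x = 5 − 2.9(42) + 0.0218(3580) + 3.43(24) = 5 − 121.8 + 78.044 + 82.32 = 43.564.
∂x/∂I = +0.0218, so E_I = 0.0218·(3580/43.564) ≈ 1.79.
E_I > 1: normal good (luxury).

1.79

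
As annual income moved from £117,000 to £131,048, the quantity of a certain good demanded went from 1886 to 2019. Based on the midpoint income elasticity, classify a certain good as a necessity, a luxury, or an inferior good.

necessity

%ΔQ = (2019 − 1886)/[(1886+2019)/2] = 133/1952.5 ≈ 0.0681.
%ΔM = (131,048 − 117,000)/[(117,000+131,048)/2] = 14048/124024 ≈ 0.1133.
E_I = %ΔQ/%ΔM ≈ 0.601.
E_I ∈ (0,1): normal good (necessity).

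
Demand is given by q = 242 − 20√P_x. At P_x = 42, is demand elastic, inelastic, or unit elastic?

At P_x = 42, q = 112.3852.
dq/dP_x = −20/(2√P_x) = −20/(2·6.4807).
Point elasticity E = (dq/dP_x)·(P_x/q) = -1.543 × 42/112.3852 ≈ -0.577.
|E| ≈ 0.577 < 1, so demand is inelastic.

inelastic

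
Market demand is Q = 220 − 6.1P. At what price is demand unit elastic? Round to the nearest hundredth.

For linear demand Q = a − bP, E = −bP/(a − bP). |E| = 1 ⇒ bP = a − bP ⇒ P = a/(2b).
P = 220/(2·6.1) ≈ 18.03.

18.03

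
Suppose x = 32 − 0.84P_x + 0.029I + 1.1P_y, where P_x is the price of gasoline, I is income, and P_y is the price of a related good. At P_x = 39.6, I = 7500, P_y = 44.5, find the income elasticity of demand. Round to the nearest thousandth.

Evaluating quantity at (P_x, I, P_y) gives x = 32 − 0.84(39.6) + 0.029(7500) + 1.1(44.5) = 32 − 33.264 + 217.5 + 48.95 = 265.186.
∂x/∂I = +0.029, so E_I = 0.029·(7500/265.186) ≈ 0.820.
E_I ∈ (0,1): normal good (necessity).

0.820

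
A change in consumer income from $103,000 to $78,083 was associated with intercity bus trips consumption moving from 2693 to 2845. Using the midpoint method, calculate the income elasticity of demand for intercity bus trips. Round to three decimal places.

%ΔQ = (2845 − 2693)/[(2693+2845)/2] = 152/2769 ≈ 0.0549.
%ΔI = (78,083 − 103,000)/[(103,000+78,083)/2] = -24917/90541.5 ≈ -0.2752.
E_I = %ΔQ/%ΔI ≈ -0.199.
E_I < 0: inferior good.

-0.199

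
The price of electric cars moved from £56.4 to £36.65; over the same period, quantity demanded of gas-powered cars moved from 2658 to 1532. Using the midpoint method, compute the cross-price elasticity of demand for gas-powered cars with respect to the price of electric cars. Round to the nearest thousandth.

1.266

%ΔQ_x = (1532 − 2658)/[(2658+1532)/2] = -1126/2095 ≈ -0.5375.
%ΔP_y = (36.65 − 56.4)/[(56.4+36.65)/2] ≈ -0.4245.
E_xy = -0.5375/-0.4245 ≈ 1.266.
E_xy > 0, so gas-powered cars and electric cars are substitutes.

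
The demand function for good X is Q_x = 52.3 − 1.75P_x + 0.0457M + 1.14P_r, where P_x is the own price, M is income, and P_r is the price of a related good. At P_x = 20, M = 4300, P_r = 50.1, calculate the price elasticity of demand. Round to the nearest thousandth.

First evaluate Q_x: 52.3 − 1.75(20) + 0.0457(4300) + 1.14(50.1) = 52.3 − 35 + 196.51 + 57.114 = 270.924.
∂Q_x/∂P_x = −1.75, so E_p = (−1.75)·(20/270.924) ≈ -0.129.
|E_p| < 1: demand is inelastic.

-0.129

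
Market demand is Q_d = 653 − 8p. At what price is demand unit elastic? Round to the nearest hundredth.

For linear demand Q_d = a − bp, E = −bp/(a − bp). |E| = 1 ⇒ bp = a − bp ⇒ p = a/(2b).
p = 653/(2·8) ≈ 40.81.

40.81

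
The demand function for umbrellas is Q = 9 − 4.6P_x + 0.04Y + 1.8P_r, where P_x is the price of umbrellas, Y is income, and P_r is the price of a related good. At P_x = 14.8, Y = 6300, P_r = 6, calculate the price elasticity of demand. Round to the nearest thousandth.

-0.334

At the given point, Q = 9 − 4.6(14.8) + 0.04(6300) + 1.8(6) = 9 − 68.08 + 252 + 10.8 = 203.72.
∂Q/∂P_x = −4.6, so E_p = (−4.6)·(14.8/203.72) ≈ -0.334.
|E_p| < 1: demand is inelastic.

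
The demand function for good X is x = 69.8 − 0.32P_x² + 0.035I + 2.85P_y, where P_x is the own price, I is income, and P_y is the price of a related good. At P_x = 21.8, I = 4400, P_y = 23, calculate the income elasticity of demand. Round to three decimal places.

At the given point, x = 69.8 − 0.32(21.8)² + 0.035(4400) + 2.85(23) = 69.8 − 152.0768 + 154 + 65.55 = 137.2732.
∂x/∂I = +0.035, so E_I = 0.035·(4400/137.2732) ≈ 1.122.
E_I > 1: normal good (luxury).

1.122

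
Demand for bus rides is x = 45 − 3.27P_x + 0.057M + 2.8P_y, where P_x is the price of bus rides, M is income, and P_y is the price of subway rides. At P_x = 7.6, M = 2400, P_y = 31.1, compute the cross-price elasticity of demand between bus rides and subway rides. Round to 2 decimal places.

Substituting, x = 45 − 3.27(7.6) + 0.057(2400) + 2.8(31.1) = 45 − 24.852 + 136.8 + 87.08 = 244.028.
∂x/∂P_y = +2.8, so E_xy = 2.8·(31.1/244.028) ≈ 0.36.
E_xy > 0: the goods are substitutes.

0.36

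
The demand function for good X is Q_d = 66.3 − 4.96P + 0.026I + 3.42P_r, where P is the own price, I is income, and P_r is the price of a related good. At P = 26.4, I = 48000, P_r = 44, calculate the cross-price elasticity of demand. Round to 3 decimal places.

0.113

Substituting, Q_d = 66.3 − 4.96(26.4) + 0.026(48000) + 3.42(44) = 66.3 − 130.944 + 1248 + 150.48 = 1333.836.
∂Q_d/∂P_r = +3.42, so E_xy = 3.42·(44/1333.836) ≈ 0.113.
E_xy > 0: the goods are substitutes.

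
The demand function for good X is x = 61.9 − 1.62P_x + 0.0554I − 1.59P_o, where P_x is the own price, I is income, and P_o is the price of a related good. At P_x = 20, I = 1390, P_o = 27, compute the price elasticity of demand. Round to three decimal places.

Substituting, x = 61.9 − 1.62(20) + 0.0554(1390) − 1.59(27) = 61.9 − 32.4 + 77.006 − 42.93 = 63.576.
∂x/∂P_x = −1.62, so E_p = (−1.62)·(20/63.576) ≈ -0.510.
|E_p| < 1: demand is inelastic.

-0.510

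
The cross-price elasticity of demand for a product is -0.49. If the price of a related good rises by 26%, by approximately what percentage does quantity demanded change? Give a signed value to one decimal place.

-12.7

%ΔQ ≈ E × %ΔP_y = (-0.49) × (26%) ≈ -12.7%.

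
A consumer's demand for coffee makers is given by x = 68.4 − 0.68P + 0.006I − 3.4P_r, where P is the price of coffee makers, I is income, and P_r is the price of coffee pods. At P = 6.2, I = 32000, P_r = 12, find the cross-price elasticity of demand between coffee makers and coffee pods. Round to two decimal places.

Evaluating quantity at (P, I, P_r) gives x = 68.4 − 0.68(6.2) + 0.006(32000) − 3.4(12) = 68.4 − 4.216 + 192 − 40.8 = 215.384.
∂x/∂P_r = −3.4, so E_xy = -3.4·(12/215.384) ≈ -0.19.
E_xy < 0: the goods are complements.

-0.19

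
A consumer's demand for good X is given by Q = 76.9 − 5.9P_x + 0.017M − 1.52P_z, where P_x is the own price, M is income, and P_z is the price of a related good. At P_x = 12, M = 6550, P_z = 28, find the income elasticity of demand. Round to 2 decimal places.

1.49

Substituting, Q = 76.9 − 5.9(12) + 0.017(6550) − 1.52(28) = 76.9 − 70.8 + 111.35 − 42.56 = 74.89.
∂Q/∂M = +0.017, so E_I = 0.017·(6550/74.89) ≈ 1.49.
E_I > 1: normal good (luxury).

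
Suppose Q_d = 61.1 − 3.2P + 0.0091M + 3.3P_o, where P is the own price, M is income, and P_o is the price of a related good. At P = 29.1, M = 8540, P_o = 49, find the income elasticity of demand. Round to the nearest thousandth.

First evaluate Q_d: 61.1 − 3.2(29.1) + 0.0091(8540) + 3.3(49) = 61.1 − 93.12 + 77.714 + 161.7 = 207.394.
∂Q_d/∂M = +0.0091, so E_I = 0.0091·(8540/207.394) ≈ 0.375.
E_I ∈ (0,1): normal good (necessity).

0.375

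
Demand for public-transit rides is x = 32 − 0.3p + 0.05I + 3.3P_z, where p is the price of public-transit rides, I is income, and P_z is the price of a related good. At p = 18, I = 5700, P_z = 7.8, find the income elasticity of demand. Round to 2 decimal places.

First evaluate x: 32 − 0.3(18) + 0.05(5700) + 3.3(7.8) = 32 − 5.4 + 285 + 25.74 = 337.34.
∂x/∂I = +0.05, so E_I = 0.05·(5700/337.34) ≈ 0.84.
E_I ∈ (0,1): normal good (necessity).

0.84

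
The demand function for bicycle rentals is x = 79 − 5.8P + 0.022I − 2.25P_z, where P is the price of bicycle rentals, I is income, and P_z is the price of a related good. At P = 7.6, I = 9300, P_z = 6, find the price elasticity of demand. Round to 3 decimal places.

At the given point, x = 79 − 5.8(7.6) + 0.022(9300) − 2.25(6) = 79 − 44.08 + 204.6 − 13.5 = 226.02.
∂x/∂P = −5.8, so E_p = (−5.8)·(7.6/226.02) ≈ -0.195.
|E_p| < 1: demand is inelastic.

-0.195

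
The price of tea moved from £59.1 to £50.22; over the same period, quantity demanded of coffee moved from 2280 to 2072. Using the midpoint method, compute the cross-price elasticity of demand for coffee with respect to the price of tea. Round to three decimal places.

%ΔQ_x = (2072 − 2280)/[(2280+2072)/2] = -208/2176 ≈ -0.0956.
%ΔP_y = (50.22 − 59.1)/[(59.1+50.22)/2] ≈ -0.1625.
E_xy = -0.0956/-0.1625 ≈ 0.588.
E_xy > 0, so coffee and tea are substitutes.

0.588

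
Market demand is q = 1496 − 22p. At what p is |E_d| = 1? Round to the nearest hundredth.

For linear demand q = a − bp, E = −bp/(a − bp). |E| = 1 ⇒ bp = a − bp ⇒ p = a/(2b).
p = 1496/(2·22) = 34.00.

34.00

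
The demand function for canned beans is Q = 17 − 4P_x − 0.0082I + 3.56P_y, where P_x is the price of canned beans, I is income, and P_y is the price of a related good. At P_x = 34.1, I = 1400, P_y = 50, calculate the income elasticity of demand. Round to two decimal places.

-0.24

At the given point, Q = 17 − 4(34.1) − 0.0082(1400) + 3.56(50) = 17 − 136.4 − 11.48 + 178 = 47.12.
∂Q/∂I = −0.0082, so E_I = -0.0082·(1400/47.12) ≈ -0.24.
E_I < 0: inferior good.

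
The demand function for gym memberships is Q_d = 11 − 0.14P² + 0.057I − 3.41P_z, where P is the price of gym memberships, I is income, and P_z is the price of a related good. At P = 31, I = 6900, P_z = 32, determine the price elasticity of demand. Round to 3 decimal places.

At the given point, Q_d = 11 − 0.14(31)² + 0.057(6900) − 3.41(32) = 11 − 134.54 + 393.3 − 109.12 = 160.64.
∂Q_d/∂P = −2·0.14·P = -8.68, so E_p = -8.68·(31/160.64) ≈ -1.675.
|E_p| > 1: demand is elastic.

-1.675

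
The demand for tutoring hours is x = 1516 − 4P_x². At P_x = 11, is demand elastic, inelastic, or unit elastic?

At P_x = 11, x = 1032.
dx/dP_x = −2·4·P_x = −88.
Point elasticity E = (dx/dP_x)·(P_x/x) = -88 × 11/1032 ≈ -0.938.
|E| ≈ 0.938 < 1, so demand is inelastic.

inelastic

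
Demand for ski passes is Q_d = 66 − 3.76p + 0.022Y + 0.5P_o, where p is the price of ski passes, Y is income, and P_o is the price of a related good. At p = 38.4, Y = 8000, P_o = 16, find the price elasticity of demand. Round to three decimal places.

-1.367

Substituting, Q_d = 66 − 3.76(38.4) + 0.022(8000) + 0.5(16) = 66 − 144.384 + 176 + 8 = 105.616.
∂Q_d/∂p = −3.76, so E_p = (−3.76)·(38.4/105.616) ≈ -1.367.
|E_p| > 1: demand is elastic.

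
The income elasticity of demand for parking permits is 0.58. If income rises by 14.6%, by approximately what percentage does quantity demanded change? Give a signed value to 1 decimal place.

8.5

%ΔQ ≈ E × %ΔI = (0.58) × (14.6%) ≈ 8.5%.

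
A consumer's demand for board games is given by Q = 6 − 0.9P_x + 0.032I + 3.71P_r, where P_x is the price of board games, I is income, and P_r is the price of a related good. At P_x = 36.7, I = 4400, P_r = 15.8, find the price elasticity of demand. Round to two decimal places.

At the given point, Q = 6 − 0.9(36.7) + 0.032(4400) + 3.71(15.8) = 6 − 33.03 + 140.8 + 58.618 = 172.388.
∂Q/∂P_x = −0.9, so E_p = (−0.9)·(36.7/172.388) ≈ -0.19.
|E_p| < 1: demand is inelastic.

-0.19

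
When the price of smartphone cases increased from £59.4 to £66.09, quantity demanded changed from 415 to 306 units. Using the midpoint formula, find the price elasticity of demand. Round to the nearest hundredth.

-2.84

%Δq = (306 − 415)/[(415 + 306)/2] = -109/360.5 ≈ -0.3024.
%Δp = (66.09 − 59.4)/[(59.4 + 66.09)/2] = 6.69/62.745 ≈ 0.1066.
Arc elasticity E = %Δq/%Δp ≈ -0.3024/0.1066 ≈ -2.84.
|E| > 1: demand is elastic over this range.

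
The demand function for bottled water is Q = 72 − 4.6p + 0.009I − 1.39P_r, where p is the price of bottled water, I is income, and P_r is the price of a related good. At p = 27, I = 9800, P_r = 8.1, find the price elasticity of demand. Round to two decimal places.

-5.02

Q = 72 − 4.6(27) + 0.009(9800) − 1.39(8.1) = 72 − 124.2 + 88.2 − 11.259 = 24.741.
∂Q/∂p = −4.6, so E_p = (−4.6)·(27/24.741) ≈ -5.02.
|E_p| > 1: demand is elastic.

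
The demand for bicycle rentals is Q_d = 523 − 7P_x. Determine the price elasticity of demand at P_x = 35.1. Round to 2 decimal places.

-0.89

At P_x = 35.1, Q_d = 277.3.
dQ_d/dP_x = −7.
Point elasticity E = (dQ_d/dP_x)·(P_x/Q_d) = -7 × 35.1/277.3 ≈ -0.89.
|E| < 1, so demand is inelastic at this price.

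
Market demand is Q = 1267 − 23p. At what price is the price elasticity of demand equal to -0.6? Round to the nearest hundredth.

Set −bp/(a − bp) = −0.6 ⇒ bp = 0.6(a − bp) ⇒ bp(1+0.6) = 0.6·a.
p = 0.6·1267/(23·1.6) ≈ 20.66.

20.66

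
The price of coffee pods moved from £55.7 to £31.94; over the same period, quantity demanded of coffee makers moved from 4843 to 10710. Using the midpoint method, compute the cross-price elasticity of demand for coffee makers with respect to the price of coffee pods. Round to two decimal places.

-1.39

%ΔQ_x = (10710 − 4843)/[(4843+10710)/2] = 5867/7776.5 ≈ 0.7545.
%ΔP_y = (31.94 − 55.7)/[(55.7+31.94)/2] ≈ -0.5422.
E_xy = 0.7545/-0.5422 ≈ -1.39.
E_xy < 0, so coffee makers and coffee pods are complements.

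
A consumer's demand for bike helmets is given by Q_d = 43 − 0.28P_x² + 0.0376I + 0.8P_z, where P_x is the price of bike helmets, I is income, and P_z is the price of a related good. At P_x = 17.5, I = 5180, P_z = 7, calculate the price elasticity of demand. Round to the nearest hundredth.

At the given point, Q_d = 43 − 0.28(17.5)² + 0.0376(5180) + 0.8(7) = 43 − 85.75 + 194.768 + 5.6 = 157.618.
∂Q_d/∂P_x = −2·0.28·P_x = -9.8, so E_p = -9.8·(17.5/157.618) ≈ -1.09.
|E_p| > 1: demand is elastic.

-1.09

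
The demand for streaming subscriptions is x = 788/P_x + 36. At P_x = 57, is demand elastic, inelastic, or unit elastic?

At P_x = 57, x = 49.8246.
dx/dP_x = −788/P_x² = −0.2425.
Point elasticity E = (dx/dP_x)·(P_x/x) = -0.2425 × 57/49.8246 ≈ -0.277.
|E| ≈ 0.277 < 1, so demand is inelastic.

inelastic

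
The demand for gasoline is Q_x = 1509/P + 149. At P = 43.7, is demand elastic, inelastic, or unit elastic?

At P = 43.7, Q_x = 183.5309.
dQ_x/dP = −1509/P² = −0.7902.
Point elasticity E = (dQ_x/dP)·(P/Q_x) = -0.7902 × 43.7/183.5309 ≈ -0.188.
|E| ≈ 0.188 < 1, so demand is inelastic.

inelastic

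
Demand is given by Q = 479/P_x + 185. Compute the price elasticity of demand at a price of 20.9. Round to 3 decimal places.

At P_x = 20.9, Q = 207.9187.
dQ/dP_x = −479/P_x² = −1.0966.
Point elasticity E = (dQ/dP_x)·(P_x/Q) = -1.0966 × 20.9/207.9187 ≈ -0.110.
|E| < 1, so demand is inelastic at this price.

-0.110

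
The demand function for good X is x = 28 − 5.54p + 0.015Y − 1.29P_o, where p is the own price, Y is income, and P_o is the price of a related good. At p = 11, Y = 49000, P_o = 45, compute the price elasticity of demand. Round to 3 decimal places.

-0.095

At the given point, x = 28 − 5.54(11) + 0.015(49000) − 1.29(45) = 28 − 60.94 + 735 − 58.05 = 644.01.
∂x/∂p = −5.54, so E_p = (−5.54)·(11/644.01) ≈ -0.095.
|E_p| < 1: demand is inelastic.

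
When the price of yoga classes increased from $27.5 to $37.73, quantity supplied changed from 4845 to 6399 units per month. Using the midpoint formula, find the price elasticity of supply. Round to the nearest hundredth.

0.88

%ΔQ = (6399 − 4845)/[(4845 + 6399)/2] = 1554/5622 ≈ 0.2764.
%ΔP = (37.73 − 27.5)/[(27.5 + 37.73)/2] = 10.23/32.615 ≈ 0.3137.
Arc elasticity E = %ΔQ/%ΔP ≈ 0.2764/0.3137 ≈ 0.88.
|E| < 1: supply is inelastic over this range.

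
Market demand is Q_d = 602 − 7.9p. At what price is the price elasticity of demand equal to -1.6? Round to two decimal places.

Set −bp/(a − bp) = −1.6 ⇒ bp = 1.6(a − bp) ⇒ bp(1+1.6) = 1.6·a.
p = 1.6·602/(7.9·2.6) ≈ 46.89.

46.89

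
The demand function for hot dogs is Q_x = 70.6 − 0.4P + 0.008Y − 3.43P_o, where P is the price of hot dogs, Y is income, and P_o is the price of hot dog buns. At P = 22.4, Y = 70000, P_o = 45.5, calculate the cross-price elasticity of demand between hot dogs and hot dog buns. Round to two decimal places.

Q_x = 70.6 − 0.4(22.4) + 0.008(70000) − 3.43(45.5) = 70.6 − 8.96 + 560 − 156.065 = 465.575.
∂Q_x/∂P_o = −3.43, so E_xy = -3.43·(45.5/465.575) ≈ -0.34.
E_xy < 0: the goods are complements.

-0.34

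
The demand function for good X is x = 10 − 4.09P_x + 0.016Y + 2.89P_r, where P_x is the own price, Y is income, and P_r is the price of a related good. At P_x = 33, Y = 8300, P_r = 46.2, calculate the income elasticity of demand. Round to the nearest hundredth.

x = 10 − 4.09(33) + 0.016(8300) + 2.89(46.2) = 10 − 134.97 + 132.8 + 133.518 = 141.348.
∂x/∂Y = +0.016, so E_I = 0.016·(8300/141.348) ≈ 0.94.
E_I ∈ (0,1): normal good (necessity).

0.94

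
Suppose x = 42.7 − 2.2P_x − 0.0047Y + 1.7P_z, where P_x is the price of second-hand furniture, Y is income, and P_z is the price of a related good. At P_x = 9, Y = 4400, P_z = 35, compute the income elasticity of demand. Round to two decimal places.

-0.34

Evaluating quantity at (P_x, Y, P_z) gives x = 42.7 − 2.2(9) − 0.0047(4400) + 1.7(35) = 42.7 − 19.8 − 20.68 + 59.5 = 61.72.
∂x/∂Y = −0.0047, so E_I = -0.0047·(4400/61.72) ≈ -0.34.
E_I < 0: inferior good.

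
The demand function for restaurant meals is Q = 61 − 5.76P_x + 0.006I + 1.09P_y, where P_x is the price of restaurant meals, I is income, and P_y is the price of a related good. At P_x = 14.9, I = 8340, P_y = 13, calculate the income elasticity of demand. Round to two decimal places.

First evaluate Q: 61 − 5.76(14.9) + 0.006(8340) + 1.09(13) = 61 − 85.824 + 50.04 + 14.17 = 39.386.
∂Q/∂I = +0.006, so E_I = 0.006·(8340/39.386) ≈ 1.27.
E_I > 1: normal good (luxury).

1.27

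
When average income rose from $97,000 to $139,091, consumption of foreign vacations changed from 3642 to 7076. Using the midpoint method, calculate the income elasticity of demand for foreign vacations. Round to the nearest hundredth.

1.80

%ΔQ = (7076 − 3642)/[(3642+7076)/2] = 3434/5359 ≈ 0.6408.
%ΔI = (139,091 − 97,000)/[(97,000+139,091)/2] = 42091/118045.5 ≈ 0.3566.
E_I = %ΔQ/%ΔI ≈ 1.80.
E_I > 1: normal good (luxury).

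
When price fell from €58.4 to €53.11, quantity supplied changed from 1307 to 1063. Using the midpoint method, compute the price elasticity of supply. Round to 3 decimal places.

2.170

%ΔQ = (1063 − 1307)/[(1307 + 1063)/2] = -244/1185 ≈ -0.2059.
%ΔP = (53.11 − 58.4)/[(58.4 + 53.11)/2] = -5.29/55.755 ≈ -0.0949.
Arc elasticity E = %ΔQ/%ΔP ≈ -0.2059/-0.0949 ≈ 2.170.
|E| > 1: supply is elastic over this range.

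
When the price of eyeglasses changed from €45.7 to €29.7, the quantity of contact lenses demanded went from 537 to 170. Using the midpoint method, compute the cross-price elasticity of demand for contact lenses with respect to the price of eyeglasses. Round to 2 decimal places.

2.45

%ΔQ_x = (170 − 537)/[(537+170)/2] = -367/353.5 ≈ -1.0382.
%ΔP_y = (29.7 − 45.7)/[(45.7+29.7)/2] ≈ -0.4244.
E_xy = -1.0382/-0.4244 ≈ 2.45.
E_xy > 0, so contact lenses and eyeglasses are substitutes.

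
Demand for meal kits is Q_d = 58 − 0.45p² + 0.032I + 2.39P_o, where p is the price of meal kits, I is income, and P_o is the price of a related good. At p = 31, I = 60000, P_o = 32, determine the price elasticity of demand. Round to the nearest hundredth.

-0.53

Q_d = 58 − 0.45(31)² + 0.032(60000) + 2.39(32) = 58 − 432.45 + 1920 + 76.48 = 1622.03.
∂Q_d/∂p = −2·0.45·p = -27.9, so E_p = -27.9·(31/1622.03) ≈ -0.53.
|E_p| < 1: demand is inelastic.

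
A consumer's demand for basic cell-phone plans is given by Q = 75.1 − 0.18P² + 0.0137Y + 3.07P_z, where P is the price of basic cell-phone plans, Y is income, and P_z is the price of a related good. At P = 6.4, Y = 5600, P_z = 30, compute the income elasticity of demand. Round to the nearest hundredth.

Evaluating quantity at (P, Y, P_z) gives Q = 75.1 − 0.18(6.4)² + 0.0137(5600) + 3.07(30) = 75.1 − 7.3728 + 76.72 + 92.1 = 236.5472.
∂Q/∂Y = +0.0137, so E_I = 0.0137·(5600/236.5472) ≈ 0.32.
E_I ∈ (0,1): normal good (necessity).

0.32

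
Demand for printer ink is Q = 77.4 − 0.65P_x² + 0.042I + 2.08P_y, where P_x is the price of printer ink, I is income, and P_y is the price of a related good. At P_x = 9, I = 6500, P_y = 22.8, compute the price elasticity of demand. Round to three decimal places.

Q = 77.4 − 0.65(9)² + 0.042(6500) + 2.08(22.8) = 77.4 − 52.65 + 273 + 47.424 = 345.174.
∂Q/∂P_x = −2·0.65·P_x = -11.7, so E_p = -11.7·(9/345.174) ≈ -0.305.
|E_p| < 1: demand is inelastic.

-0.305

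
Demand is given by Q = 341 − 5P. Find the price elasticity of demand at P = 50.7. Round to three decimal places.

-2.897

At P = 50.7, Q = 87.5.
dQ/dP = −5.
Point elasticity E = (dQ/dP)·(P/Q) = -5 × 50.7/87.5 ≈ -2.897.
|E| > 1, so demand is elastic at this price.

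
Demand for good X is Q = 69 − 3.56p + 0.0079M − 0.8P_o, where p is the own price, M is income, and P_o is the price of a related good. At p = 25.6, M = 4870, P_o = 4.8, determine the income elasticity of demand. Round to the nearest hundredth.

Substituting, Q = 69 − 3.56(25.6) + 0.0079(4870) − 0.8(4.8) = 69 − 91.136 + 38.473 − 3.84 = 12.497.
∂Q/∂M = +0.0079, so E_I = 0.0079·(4870/12.497) ≈ 3.08.
E_I > 1: normal good (luxury).

3.08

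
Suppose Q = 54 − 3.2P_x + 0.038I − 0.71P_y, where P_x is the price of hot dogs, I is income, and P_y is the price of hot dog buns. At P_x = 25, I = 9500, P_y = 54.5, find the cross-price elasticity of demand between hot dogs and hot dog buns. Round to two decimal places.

Q = 54 − 3.2(25) + 0.038(9500) − 0.71(54.5) = 54 − 80 + 361 − 38.695 = 296.305.
∂Q/∂P_y = −0.71, so E_xy = -0.71·(54.5/296.305) ≈ -0.13.
E_xy < 0: the goods are complements.

-0.13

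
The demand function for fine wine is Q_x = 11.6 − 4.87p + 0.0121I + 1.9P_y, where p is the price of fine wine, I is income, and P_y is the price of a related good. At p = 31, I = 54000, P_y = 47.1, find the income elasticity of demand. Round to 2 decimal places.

1.08

At the given point, Q_x = 11.6 − 4.87(31) + 0.0121(54000) + 1.9(47.1) = 11.6 − 150.97 + 653.4 + 89.49 = 603.52.
∂Q_x/∂I = +0.0121, so E_I = 0.0121·(54000/603.52) ≈ 1.08.
E_I > 1: normal good (luxury).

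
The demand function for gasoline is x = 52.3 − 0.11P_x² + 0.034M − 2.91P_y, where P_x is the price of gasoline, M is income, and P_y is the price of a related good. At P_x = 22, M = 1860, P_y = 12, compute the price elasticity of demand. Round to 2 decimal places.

x = 52.3 − 0.11(22)² + 0.034(1860) − 2.91(12) = 52.3 − 53.24 + 63.24 − 34.92 = 27.38.
∂x/∂P_x = −2·0.11·P_x = -4.84, so E_p = -4.84·(22/27.38) ≈ -3.89.
|E_p| > 1: demand is elastic.

-3.89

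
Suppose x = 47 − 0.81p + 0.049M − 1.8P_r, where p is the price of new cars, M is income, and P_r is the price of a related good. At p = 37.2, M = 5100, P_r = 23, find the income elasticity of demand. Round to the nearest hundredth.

1.11

First evaluate x: 47 − 0.81(37.2) + 0.049(5100) − 1.8(23) = 47 − 30.132 + 249.9 − 41.4 = 225.368.
∂x/∂M = +0.049, so E_I = 0.049·(5100/225.368) ≈ 1.11.
E_I > 1: normal good (luxury).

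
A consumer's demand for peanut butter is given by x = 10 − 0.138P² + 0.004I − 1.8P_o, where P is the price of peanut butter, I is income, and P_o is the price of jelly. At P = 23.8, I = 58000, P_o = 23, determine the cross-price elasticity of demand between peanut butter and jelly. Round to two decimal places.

Evaluating quantity at (P, I, P_o) gives x = 10 − 0.138(23.8)² + 0.004(58000) − 1.8(23) = 10 − 78.1687 + 232 − 41.4 = 122.4313.
∂x/∂P_o = −1.8, so E_xy = -1.8·(23/122.4313) ≈ -0.34.
E_xy < 0: the goods are complements.

-0.34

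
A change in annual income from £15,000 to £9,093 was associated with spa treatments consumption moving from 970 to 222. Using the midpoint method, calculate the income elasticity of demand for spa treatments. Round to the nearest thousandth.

2.559

%ΔQ = (222 − 970)/[(970+222)/2] = -748/596 ≈ -1.2550.
%ΔI = (9,093 − 15,000)/[(15,000+9,093)/2] = -5907/12046.5 ≈ -0.4903.
E_I = %ΔQ/%ΔI ≈ 2.559.
E_I > 1: normal good (luxury).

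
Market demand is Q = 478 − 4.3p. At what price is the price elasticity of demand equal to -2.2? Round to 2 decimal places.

76.42

Set −bp/(a − bp) = −2.2 ⇒ bp = 2.2(a − bp) ⇒ bp(1+2.2) = 2.2·a.
p = 2.2·478/(4.3·3.2) ≈ 76.42.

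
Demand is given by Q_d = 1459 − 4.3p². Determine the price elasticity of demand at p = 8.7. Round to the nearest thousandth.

-0.574

At p = 8.7, Q_d = 1133.533.
dQ_d/dp = −2·4.3·p = −74.82.
Point elasticity E = (dQ_d/dp)·(p/Q_d) = -74.82 × 8.7/1133.533 ≈ -0.574.
|E| < 1, so demand is inelastic at this price.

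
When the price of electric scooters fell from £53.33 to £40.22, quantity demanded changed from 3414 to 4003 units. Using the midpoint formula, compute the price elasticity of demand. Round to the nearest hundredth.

-0.57

%Δq = (4003 − 3414)/[(3414 + 4003)/2] = 589/3708.5 ≈ 0.1588.
%ΔP = (40.22 − 53.33)/[(53.33 + 40.22)/2] = -13.11/46.775 ≈ -0.2803.
Arc elasticity E = %Δq/%ΔP ≈ 0.1588/-0.2803 ≈ -0.57.
|E| < 1: demand is inelastic over this range.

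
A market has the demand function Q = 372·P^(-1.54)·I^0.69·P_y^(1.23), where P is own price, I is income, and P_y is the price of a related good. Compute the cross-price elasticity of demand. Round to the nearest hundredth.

For a Cobb–Douglas (constant-elasticity) form Q = A·P_y^α·…, the elasticity with respect to P_y equals the exponent α at every point.
Here the exponent on P_y is 1.23, so the cross-price elasticity of demand is 1.23.

1.23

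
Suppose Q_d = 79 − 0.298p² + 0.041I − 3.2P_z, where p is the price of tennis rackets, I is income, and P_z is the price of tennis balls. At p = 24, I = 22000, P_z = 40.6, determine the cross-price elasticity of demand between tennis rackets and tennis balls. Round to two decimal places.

First evaluate Q_d: 79 − 0.298(24)² + 0.041(22000) − 3.2(40.6) = 79 − 171.648 + 902 − 129.92 = 679.432.
∂Q_d/∂P_z = −3.2, so E_xy = -3.2·(40.6/679.432) ≈ -0.19.
E_xy < 0: the goods are complements.

-0.19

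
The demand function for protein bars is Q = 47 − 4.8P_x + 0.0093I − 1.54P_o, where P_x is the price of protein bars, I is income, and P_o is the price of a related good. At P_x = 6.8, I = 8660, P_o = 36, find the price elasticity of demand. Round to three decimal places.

At the given point, Q = 47 − 4.8(6.8) + 0.0093(8660) − 1.54(36) = 47 − 32.64 + 80.538 − 55.44 = 39.458.
∂Q/∂P_x = −4.8, so E_p = (−4.8)·(6.8/39.458) ≈ -0.827.
|E_p| < 1: demand is inelastic.

-0.827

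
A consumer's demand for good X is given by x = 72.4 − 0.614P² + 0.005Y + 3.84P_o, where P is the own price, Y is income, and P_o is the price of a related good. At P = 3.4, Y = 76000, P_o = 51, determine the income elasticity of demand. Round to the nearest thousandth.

Evaluating quantity at (P, Y, P_o) gives x = 72.4 − 0.614(3.4)² + 0.005(76000) + 3.84(51) = 72.4 − 7.0978 + 380 + 195.84 = 641.1422.
∂x/∂Y = +0.005, so E_I = 0.005·(76000/641.1422) ≈ 0.593.
E_I ∈ (0,1): normal good (necessity).

0.593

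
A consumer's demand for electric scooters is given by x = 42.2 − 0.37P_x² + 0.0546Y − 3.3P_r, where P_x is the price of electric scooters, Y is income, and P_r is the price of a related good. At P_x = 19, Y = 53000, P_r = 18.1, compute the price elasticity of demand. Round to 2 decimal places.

x = 42.2 − 0.37(19)² + 0.0546(53000) − 3.3(18.1) = 42.2 − 133.57 + 2893.8 − 59.73 = 2742.7.
∂x/∂P_x = −2·0.37·P_x = -14.06, so E_p = -14.06·(19/2742.7) ≈ -0.10.
|E_p| < 1: demand is inelastic.

-0.10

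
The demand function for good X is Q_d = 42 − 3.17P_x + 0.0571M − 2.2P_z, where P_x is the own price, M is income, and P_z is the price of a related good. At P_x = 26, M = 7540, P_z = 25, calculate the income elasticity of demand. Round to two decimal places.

Evaluating quantity at (P_x, M, P_z) gives Q_d = 42 − 3.17(26) + 0.0571(7540) − 2.2(25) = 42 − 82.42 + 430.534 − 55 = 335.114.
∂Q_d/∂M = +0.0571, so E_I = 0.0571·(7540/335.114) ≈ 1.28.
E_I > 1: normal good (luxury).

1.28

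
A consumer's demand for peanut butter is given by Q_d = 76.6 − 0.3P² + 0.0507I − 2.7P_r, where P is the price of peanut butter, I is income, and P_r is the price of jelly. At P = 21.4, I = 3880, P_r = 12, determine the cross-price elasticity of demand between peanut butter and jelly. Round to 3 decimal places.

Evaluating quantity at (P, I, P_r) gives Q_d = 76.6 − 0.3(21.4)² + 0.0507(3880) − 2.7(12) = 76.6 − 137.388 + 196.716 − 32.4 = 103.528.
∂Q_d/∂P_r = −2.7, so E_xy = -2.7·(12/103.528) ≈ -0.313.
E_xy < 0: the goods are complements.

-0.313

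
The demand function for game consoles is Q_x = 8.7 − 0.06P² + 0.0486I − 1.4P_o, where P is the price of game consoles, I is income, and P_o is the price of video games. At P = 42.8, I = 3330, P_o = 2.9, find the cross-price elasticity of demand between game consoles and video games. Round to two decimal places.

-0.07

Evaluating quantity at (P, I, P_o) gives Q_x = 8.7 − 0.06(42.8)² + 0.0486(3330) − 1.4(2.9) = 8.7 − 109.9104 + 161.838 − 4.06 = 56.5676.
∂Q_x/∂P_o = −1.4, so E_xy = -1.4·(2.9/56.5676) ≈ -0.07.
E_xy < 0: the goods are complements.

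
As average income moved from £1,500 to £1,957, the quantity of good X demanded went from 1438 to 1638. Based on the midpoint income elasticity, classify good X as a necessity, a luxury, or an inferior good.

necessity

%ΔQ = (1638 − 1438)/[(1438+1638)/2] = 200/1538 ≈ 0.1300.
%ΔY = (1,957 − 1,500)/[(1,500+1,957)/2] = 457/1728.5 ≈ 0.2644.
E_I = %ΔQ/%ΔY ≈ 0.492.
E_I ∈ (0,1): normal good (necessity).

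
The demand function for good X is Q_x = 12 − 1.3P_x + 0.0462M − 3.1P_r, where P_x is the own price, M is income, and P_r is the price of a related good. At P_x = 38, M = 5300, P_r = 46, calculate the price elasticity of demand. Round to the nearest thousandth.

-0.762

Q_x = 12 − 1.3(38) + 0.0462(5300) − 3.1(46) = 12 − 49.4 + 244.86 − 142.6 = 64.86.
∂Q_x/∂P_x = −1.3, so E_p = (−1.3)·(38/64.86) ≈ -0.762.
|E_p| < 1: demand is inelastic.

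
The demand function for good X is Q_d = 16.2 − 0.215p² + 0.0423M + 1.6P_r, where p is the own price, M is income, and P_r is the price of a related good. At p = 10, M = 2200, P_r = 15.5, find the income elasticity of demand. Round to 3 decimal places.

Evaluating quantity at (p, M, P_r) gives Q_d = 16.2 − 0.215(10)² + 0.0423(2200) + 1.6(15.5) = 16.2 − 21.5 + 93.06 + 24.8 = 112.56.
∂Q_d/∂M = +0.0423, so E_I = 0.0423·(2200/112.56) ≈ 0.827.
E_I ∈ (0,1): normal good (necessity).

0.827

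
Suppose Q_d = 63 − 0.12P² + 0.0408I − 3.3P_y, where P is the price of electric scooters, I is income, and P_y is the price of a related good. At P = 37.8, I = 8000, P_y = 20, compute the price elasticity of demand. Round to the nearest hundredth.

Substituting, Q_d = 63 − 0.12(37.8)² + 0.0408(8000) − 3.3(20) = 63 − 171.4608 + 326.4 − 66 = 151.9392.
∂Q_d/∂P = −2·0.12·P = -9.072, so E_p = -9.072·(37.8/151.9392) ≈ -2.26.
|E_p| > 1: demand is elastic.

-2.26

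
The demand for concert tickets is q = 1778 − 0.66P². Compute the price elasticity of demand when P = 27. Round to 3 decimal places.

At P = 27, q = 1296.86.
dq/dP = −2·0.66·P = −35.64.
Point elasticity E = (dq/dP)·(P/q) = -35.64 × 27/1296.86 ≈ -0.742.
|E| < 1, so demand is inelastic at this price.

-0.742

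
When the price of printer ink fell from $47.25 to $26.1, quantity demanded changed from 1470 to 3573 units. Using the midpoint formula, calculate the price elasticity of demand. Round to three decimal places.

%ΔQ = (3573 − 1470)/[(1470 + 3573)/2] = 2103/2521.5 ≈ 0.8340.
%Δp = (26.1 − 47.25)/[(47.25 + 26.1)/2] = -21.15/36.675 ≈ -0.5767.
Arc elasticity E = %ΔQ/%Δp ≈ 0.8340/-0.5767 ≈ -1.446.
|E| > 1: demand is elastic over this range.

-1.446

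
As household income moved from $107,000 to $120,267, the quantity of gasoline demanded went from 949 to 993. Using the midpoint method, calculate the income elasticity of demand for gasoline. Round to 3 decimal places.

%ΔQ = (993 − 949)/[(949+993)/2] = 44/971 ≈ 0.0453.
%ΔI = (120,267 − 107,000)/[(107,000+120,267)/2] = 13267/113633.5 ≈ 0.1168.
E_I = %ΔQ/%ΔI ≈ 0.388.
E_I ∈ (0,1): normal good (necessity).

0.388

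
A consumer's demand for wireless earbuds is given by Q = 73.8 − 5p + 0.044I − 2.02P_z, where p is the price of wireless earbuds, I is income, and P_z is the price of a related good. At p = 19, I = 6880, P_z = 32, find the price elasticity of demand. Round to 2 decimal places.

-0.44

First evaluate Q: 73.8 − 5(19) + 0.044(6880) − 2.02(32) = 73.8 − 95 + 302.72 − 64.64 = 216.88.
∂Q/∂p = −5, so E_p = (−5)·(19/216.88) ≈ -0.44.
|E_p| < 1: demand is inelastic.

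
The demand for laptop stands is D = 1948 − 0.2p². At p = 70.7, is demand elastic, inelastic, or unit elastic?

elastic

At p = 70.7, D = 948.302.
dD/dp = −2·0.2·p = −28.28.
Point elasticity E = (dD/dp)·(p/D) = -28.28 × 70.7/948.302 ≈ -2.108.
|E| ≈ 2.108 > 1, so demand is elastic.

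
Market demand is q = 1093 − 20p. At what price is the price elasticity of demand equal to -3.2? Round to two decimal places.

Set −bp/(a − bp) = −3.2 ⇒ bp = 3.2(a − bp) ⇒ bp(1+3.2) = 3.2·a.
p = 3.2·1093/(20·4.2) ≈ 41.64.

41.64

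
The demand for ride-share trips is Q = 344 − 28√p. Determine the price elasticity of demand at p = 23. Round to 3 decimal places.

-0.320

At p = 23, Q = 209.7167.
dQ/dp = −28/(2√p) = −28/(2·4.7958).
Point elasticity E = (dQ/dp)·(p/Q) = -2.9192 × 23/209.7167 ≈ -0.320.
|E| < 1, so demand is inelastic at this price.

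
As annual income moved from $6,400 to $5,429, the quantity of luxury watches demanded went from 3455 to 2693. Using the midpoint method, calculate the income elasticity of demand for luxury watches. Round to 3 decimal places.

%ΔQ = (2693 − 3455)/[(3455+2693)/2] = -762/3074 ≈ -0.2479.
%ΔI = (5,429 − 6,400)/[(6,400+5,429)/2] = -971/5914.5 ≈ -0.1642.
E_I = %ΔQ/%ΔI ≈ 1.510.
E_I > 1: normal good (luxury).

1.510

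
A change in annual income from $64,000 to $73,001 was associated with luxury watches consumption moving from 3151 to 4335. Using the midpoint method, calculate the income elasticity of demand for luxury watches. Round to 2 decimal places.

2.41

%ΔQ = (4335 − 3151)/[(3151+4335)/2] = 1184/3743 ≈ 0.3163.
%ΔI = (73,001 − 64,000)/[(64,000+73,001)/2] = 9001/68500.5 ≈ 0.1314.
E_I = %ΔQ/%ΔI ≈ 2.41.
E_I > 1: normal good (luxury).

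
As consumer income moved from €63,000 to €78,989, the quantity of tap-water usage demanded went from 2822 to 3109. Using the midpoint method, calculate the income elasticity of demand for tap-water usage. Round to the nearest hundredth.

0.43

%ΔQ = (3109 − 2822)/[(2822+3109)/2] = 287/2965.5 ≈ 0.0968.
%ΔY = (78,989 − 63,000)/[(63,000+78,989)/2] = 15989/70994.5 ≈ 0.2252.
E_I = %ΔQ/%ΔY ≈ 0.43.
E_I ∈ (0,1): normal good (necessity).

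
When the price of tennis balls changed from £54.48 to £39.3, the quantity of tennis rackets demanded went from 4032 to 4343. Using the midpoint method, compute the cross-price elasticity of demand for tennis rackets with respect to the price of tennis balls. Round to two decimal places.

-0.23

%ΔQ_x = (4343 − 4032)/[(4032+4343)/2] = 311/4187.5 ≈ 0.0743.
%ΔP_y = (39.3 − 54.48)/[(54.48+39.3)/2] ≈ -0.3237.
E_xy = 0.0743/-0.3237 ≈ -0.23.
E_xy < 0, so tennis rackets and tennis balls are complements.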